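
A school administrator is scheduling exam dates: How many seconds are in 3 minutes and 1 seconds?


Minutes: 3
Extra seconds: 1
Seconds per minute: 60
Minutes to seconds: 3 x 60 = 180
Total: 180 + 1 = 181

181


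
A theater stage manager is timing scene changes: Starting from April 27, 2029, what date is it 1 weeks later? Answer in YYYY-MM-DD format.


Start: 2029-04-27
Weeks to add: 1
Convert to days: 1 x 7 = 7 days
Add 7 days to 2029-04-27
Result: 2029-05-04

2029-05-04


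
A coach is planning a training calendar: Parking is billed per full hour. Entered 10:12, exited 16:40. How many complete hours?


Start: 10:12
End: 16:40
Hour difference: 16 - 10 = 6 hours
Minute difference: 40 - 12 = 28 minutes
Total minutes: 388
Complete hours: 388 / 60 = 6 (remainder 28)

6


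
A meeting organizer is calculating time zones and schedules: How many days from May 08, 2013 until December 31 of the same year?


Start: May 08, 2013
End: December 31, 2013
Days left in May: 23
June: 30
July: 31
August: 31
September: 30
... plus remaining months
Sum of remaining months: 214
Total: 23 + 214 = 237

237


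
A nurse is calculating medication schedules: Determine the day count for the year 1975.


Year: 1975
Check leap year rules:
Divisible by 4? No
1975 is not a leap year
Days: 365

365


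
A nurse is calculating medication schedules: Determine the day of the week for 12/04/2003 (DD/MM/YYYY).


Date: 2003-04-12
January 1, 2003 is a Wednesday
Day of year: 102
Offset from Jan 1: 101 days
101 mod 7 = 3
Result: Saturday

Saturday


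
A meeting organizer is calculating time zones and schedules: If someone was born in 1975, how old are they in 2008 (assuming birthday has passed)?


Birth year: 1975
Current year: 2008
Age = current year - birth year
Age = 2008 - 1975 = 33

33


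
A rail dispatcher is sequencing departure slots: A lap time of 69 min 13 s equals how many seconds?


Minutes: 69
Seconds: 13
Convert minutes to seconds: 69 x 60 = 4140
Add remaining seconds: 4140 + 13 = 4153

4153


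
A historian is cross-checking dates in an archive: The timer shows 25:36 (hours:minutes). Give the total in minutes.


Hours: 25
Minutes: 36
Convert hours to minutes: 25 x 60 = 1500
Add remaining minutes: 1500 + 36 = 1536

1536


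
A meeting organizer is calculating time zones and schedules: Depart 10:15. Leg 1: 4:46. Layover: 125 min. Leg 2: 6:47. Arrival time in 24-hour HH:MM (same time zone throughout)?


Depart: 10:15
Leg 1: +286 min -> 15:01
Layover: +125 min -> 17:06
Leg 2: +407 min -> 23:53
Total travel: 818 minutes = 13h 38m
Arrival: 23:53

23:53


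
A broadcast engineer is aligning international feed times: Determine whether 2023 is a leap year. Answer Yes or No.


Year: 2023
Divisible by 4? 2023 / 4 = 505.75 -> No
Not divisible by 4, so NOT a leap year

No


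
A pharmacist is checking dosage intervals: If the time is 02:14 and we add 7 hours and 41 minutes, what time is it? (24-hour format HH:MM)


Start time: 02:14
Adding: 7 hours 41 minutes
Minutes: 14 + 41 = 55
Hours: 2 + 7 + 0 = 9
Result: 09:55

09:55


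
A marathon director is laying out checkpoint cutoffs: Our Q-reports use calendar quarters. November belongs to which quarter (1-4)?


Month: November (month 11)
Q1: January-March (months 1-3)
Q2: April-June (months 4-6)
Q3: July-September (months 7-9)
Q4: October-December (months 10-12)
Month 11 falls in Q4

4


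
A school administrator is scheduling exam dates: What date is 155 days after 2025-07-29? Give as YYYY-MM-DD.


Start: 2025-07-29
Adding 155 days
Days remaining in July: 2
After July: 153 days still to add
August 2025: 31 days, 122 remaining
September 2025: 30 days, 92 remaining
October 2025: 31 days, 61 remaining
November 2025: 30 days, 31 remaining
Result: 2025-12-31

2025-12-31


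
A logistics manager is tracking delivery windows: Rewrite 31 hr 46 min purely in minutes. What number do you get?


Hours: 31
Extra minutes: 46
Minutes per hour: 60
Hours to minutes: 31 x 60 = 1860
Total: 1860 + 46 = 1906

1906


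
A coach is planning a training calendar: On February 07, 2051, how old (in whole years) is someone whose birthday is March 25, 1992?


Birth: 1992-03-25
Reference: 2051-02-07
Year difference: 2051 - 1992 = 59
Has birthday (03-25) occurred by 02-07? No
Birthday not yet reached this year -> subtract 1
Age in full years: 58

58


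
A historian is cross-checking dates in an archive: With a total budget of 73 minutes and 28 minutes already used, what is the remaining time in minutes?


Total budget: 73 minutes
Time used: 28 minutes
Remaining: 73 - 28 = 45 minutes
Percent used: 38.4%
Percent remaining: 61.6%

45


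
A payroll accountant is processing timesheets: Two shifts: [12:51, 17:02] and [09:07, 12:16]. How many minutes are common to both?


Interval A: [771, 1022] minutes from midnight
Interval B: [547, 736] minutes from midnight
Overlap start = max(771, 547) = 771
Overlap end = min(1022, 736) = 736
End <= start, so the intervals do not overlap: 0 minutes

0


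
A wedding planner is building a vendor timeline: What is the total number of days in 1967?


Year: 1967
Check leap year rules:
Divisible by 4? No
1967 is not a leap year
Days: 365

365


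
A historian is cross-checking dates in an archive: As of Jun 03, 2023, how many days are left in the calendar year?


Start: June 03, 2023
End: December 31, 2023
Days left in June: 27
July: 31
August: 31
September: 30
October: 31
... plus remaining months
Sum of remaining months: 184
Total: 27 + 184 = 211

211


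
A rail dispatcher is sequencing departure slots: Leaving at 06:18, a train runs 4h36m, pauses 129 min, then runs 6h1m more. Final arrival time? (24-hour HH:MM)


Depart: 06:18
Leg 1: +276 min -> 10:54
Layover: +129 min -> 13:03
Leg 2: +361 min -> 19:04
Total travel: 766 minutes = 12h 46m
Arrival: 19:04

19:04


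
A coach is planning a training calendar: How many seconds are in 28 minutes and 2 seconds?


Minutes: 28
Extra seconds: 2
Seconds per minute: 60
Minutes to seconds: 28 x 60 = 1680
Total: 1680 + 2 = 1682

1682


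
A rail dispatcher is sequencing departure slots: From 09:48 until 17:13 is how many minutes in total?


Start time: 09:48 = 588 minutes from midnight
End time: 17:13 = 1033 minutes from midnight
Difference: 1033 - 588 = 445 minutes
That is 7 hours and 25 minutes

445


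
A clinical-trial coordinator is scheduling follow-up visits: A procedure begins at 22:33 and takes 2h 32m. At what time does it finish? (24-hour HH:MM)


Start time: 22:33
Adding: 2 hours 32 minutes
Minutes: 33 + 32 = 65
Minute overflow: 65 >= 60, so carry 1 hour, minutes = 5
Hours: 22 + 2 + 1 = 25
Hour wraparound: 25 mod 24 = 1
Result: 01:05

01:05


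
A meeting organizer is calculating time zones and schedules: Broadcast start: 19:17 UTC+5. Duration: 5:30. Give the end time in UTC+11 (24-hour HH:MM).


Start: 19:17 in UTC+5
Step 1 - add duration:
  minutes: 17 + 30 = 47
  hours: 19 + 5 + 0 = 24
  end in UTC+5: 00:47
Step 2 - convert UTC+5 -> UTC+11:
  offset difference: 11 - (5) = 6 hours
  0 + (6) = 6 -> mod 24 = 6
Result: 06:47 in UTC+11

06:47


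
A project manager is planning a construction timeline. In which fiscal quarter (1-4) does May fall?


Month: May (month 5)
Q1: January-March (months 1-3)
Q2: April-June (months 4-6)
Q3: July-September (months 7-9)
Q4: October-December (months 10-12)
Month 5 falls in Q2

2


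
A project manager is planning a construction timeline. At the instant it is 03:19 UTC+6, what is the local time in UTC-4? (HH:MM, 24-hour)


Local time: 03:19 at UTC+6 (offset 6h)
Target zone: UTC-4 (offset -4h)
Difference: -4 - (6) = -10 hours
Calculation: 3 + (-10) = -7
Wraparound: (-7) mod 24 = 17
Result: 17:19

17:19


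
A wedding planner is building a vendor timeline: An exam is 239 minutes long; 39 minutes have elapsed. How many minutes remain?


Total budget: 239 minutes
Time used: 39 minutes
Remaining: 239 - 39 = 200 minutes
Percent used: 16.3%
Percent remaining: 83.7%

200


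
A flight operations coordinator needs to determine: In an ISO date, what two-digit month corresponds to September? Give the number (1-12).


Calendar month order:
8. August
9. September <--
10. October
September is month number 9

9


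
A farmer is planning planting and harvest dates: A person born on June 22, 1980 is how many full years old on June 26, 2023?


Birth: 1980-06-22
Reference: 2023-06-26
Year difference: 2023 - 1980 = 43
Has birthday (06-22) occurred by 06-26? Yes
Age in full years: 43

43


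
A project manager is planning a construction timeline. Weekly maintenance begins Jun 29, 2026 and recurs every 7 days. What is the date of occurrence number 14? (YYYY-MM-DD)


First occurrence: 2026-06-29 (occurrence 1)
Each occurrence is 7 days after the previous.
Occurrence 14 is 13 weeks after the first.
13 weeks = 91 days
2026-06-29 + 91 days = 2026-09-28

2026-09-28


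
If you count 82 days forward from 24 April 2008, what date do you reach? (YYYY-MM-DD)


Start: 2008-04-24
Adding 82 days
Days remaining in April: 6
After April: 76 days still to add
May 2008: 31 days, 45 remaining
June 2008: 30 days, 15 remaining
July 2008 has 31 days, need 15
Result: 2008-07-15

2008-07-15


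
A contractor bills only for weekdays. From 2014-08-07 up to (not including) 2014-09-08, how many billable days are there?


Start: 2014-08-07 (Thursday)
End (exclusive): 2014-09-08 (Monday)
Total calendar days: 32
Full weeks: 32 // 7 = 4 -> 20 weekdays
Remaining 4 days starting on Thursday:
  Thu(w), Fri(w), Sat(-), Sun(-) -> 2 weekdays
Total business days: 20 + 2 = 22

22


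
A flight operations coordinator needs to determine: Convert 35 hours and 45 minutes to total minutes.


Hours: 35
Extra minutes: 45
Minutes per hour: 60
Hours to minutes: 35 x 60 = 2100
Total: 2100 + 45 = 2145

2145


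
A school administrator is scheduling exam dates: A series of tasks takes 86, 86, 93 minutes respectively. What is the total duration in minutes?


Durations: 86, 86, 93
Running sum: 86
+ 86 = 172
+ 93 = 265
Total duration: 265 minutes
That is 4 hours and 25 minutes

265


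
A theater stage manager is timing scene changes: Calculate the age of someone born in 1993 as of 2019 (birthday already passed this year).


Birth year: 1993
Current year: 2019
Age = current year - birth year
Age = 2019 - 1993 = 26

26


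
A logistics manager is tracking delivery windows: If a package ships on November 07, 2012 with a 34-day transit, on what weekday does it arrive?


Start: 2012-11-07 (Wednesday)
Step 1 - find target date: add 34 days
  2012-11-07 + 34 days = 2012-12-11
Step 2 - day of week:
  34 mod 7 = 6
  Wednesday + 6 days -> Tuesday
Result: Tuesday (2012-12-11)

Tuesday


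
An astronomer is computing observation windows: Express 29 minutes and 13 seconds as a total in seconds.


Minutes: 29
Seconds: 13
Convert minutes to seconds: 29 x 60 = 1740
Add remaining seconds: 1740 + 13 = 1753

1753


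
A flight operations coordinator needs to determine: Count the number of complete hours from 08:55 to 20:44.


Start: 08:55
End: 20:44
Hour difference: 20 - 8 = 12 hours
Minute difference: 44 - 55 = -11 minutes
Total minutes: 709
Complete hours: 709 / 60 = 11 (remainder 49)

11


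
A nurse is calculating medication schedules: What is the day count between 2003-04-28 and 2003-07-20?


Start date: 2003-04-28
End date: 2003-07-20
Apr 2003: +3 days
May 2003: +31 days
Jun 2003: +30 days
Jul 2003: +19 days
Total: 83 days

83


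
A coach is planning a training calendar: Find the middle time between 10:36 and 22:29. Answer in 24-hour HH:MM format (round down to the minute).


Start time: 10:36 = 636 minutes from midnight
End time: 22:29 = 1349 minutes from midnight
Sum: 636 + 1349 = 1985
Midpoint: 1985 / 2 = 992 minutes
Convert: 992 / 60 = 16 hours, 32 minutes
Result: 16:32

16:32


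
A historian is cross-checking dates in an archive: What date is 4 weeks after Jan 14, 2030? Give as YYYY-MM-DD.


Start: 2030-01-14
Weeks to add: 4
Convert to days: 4 x 7 = 28 days
Add 28 days to 2030-01-14
Result: 2030-02-11

2030-02-11


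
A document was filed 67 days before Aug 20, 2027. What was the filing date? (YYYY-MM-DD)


Start: 2027-08-20
Subtracting 67 days
Days already passed in August: 20
After going back through August: 47 more days to subtract
July 2027: 31 days, 16 remaining
June 2027 has 30 days, need 16
Result: 2027-06-14

2027-06-14


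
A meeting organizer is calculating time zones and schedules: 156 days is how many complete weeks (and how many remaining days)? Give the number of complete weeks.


Total days: 156
Days per week: 7
Division: 156 / 7 = 22 remainder 2
Complete weeks: 22
Remaining days: 2

22


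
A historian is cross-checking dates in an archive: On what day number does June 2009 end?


Month: June
Year: 2009
June is a 30-day month
Total: 30 days

30


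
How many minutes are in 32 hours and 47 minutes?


Hours: 32
Minutes: 47
Convert hours to minutes: 32 x 60 = 1920
Add remaining minutes: 1920 + 47 = 1967

1967


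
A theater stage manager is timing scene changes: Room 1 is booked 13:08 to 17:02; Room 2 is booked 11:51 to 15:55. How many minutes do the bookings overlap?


Interval A: [788, 1022] minutes from midnight
Interval B: [711, 955] minutes from midnight
Overlap start = max(788, 711) = 788
Overlap end = min(1022, 955) = 955
Overlap = 955 - 788 = 167 minutes

167


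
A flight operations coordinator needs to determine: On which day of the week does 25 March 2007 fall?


Date: 2007-03-25
January 1, 2007 is a Monday
Day of year: 84
Offset from Jan 1: 83 days
83 mod 7 = 6
Result: Sunday

Sunday


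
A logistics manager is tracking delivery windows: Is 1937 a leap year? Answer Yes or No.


Year: 1937
Divisible by 4? 1937 / 4 = 484.25 -> No
Not divisible by 4, so NOT a leap year

No


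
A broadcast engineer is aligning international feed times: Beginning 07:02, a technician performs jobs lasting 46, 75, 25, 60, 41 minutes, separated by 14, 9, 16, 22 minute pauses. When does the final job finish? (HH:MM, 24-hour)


Start: 07:02 = 422 min from midnight
  after task 1 (46 min): 07:48
  after break (14 min): 08:02
  after task 2 (75 min): 09:17
  after break (9 min): 09:26
  after task 3 (25 min): 09:51
  after break (16 min): 10:07
  after task 4 (60 min): 11:07
  after break (22 min): 11:29
  after task 5 (41 min): 12:10
Total elapsed: 308 minutes
End time: 12:10

12:10


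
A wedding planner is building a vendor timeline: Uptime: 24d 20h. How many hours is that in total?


Days: 24
Extra hours: 20
Hours per day: 24
Days to hours: 24 x 24 = 576
Total: 576 + 20 = 596

596


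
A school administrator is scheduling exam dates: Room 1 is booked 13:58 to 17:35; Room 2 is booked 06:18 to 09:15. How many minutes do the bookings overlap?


Interval A: [838, 1055] minutes from midnight
Interval B: [378, 555] minutes from midnight
Overlap start = max(838, 378) = 838
Overlap end = min(1055, 555) = 555
End <= start, so the intervals do not overlap: 0 minutes

0


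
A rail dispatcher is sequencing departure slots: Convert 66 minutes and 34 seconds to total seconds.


Minutes: 66
Extra seconds: 34
Seconds per minute: 60
Minutes to seconds: 66 x 60 = 3960
Total: 3960 + 34 = 3994

3994


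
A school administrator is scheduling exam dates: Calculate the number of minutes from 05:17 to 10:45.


Start time: 05:17 = 317 minutes from midnight
End time: 10:45 = 645 minutes from midnight
Difference: 645 - 317 = 328 minutes
That is 5 hours and 28 minutes

328


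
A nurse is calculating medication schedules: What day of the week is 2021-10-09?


Date: 2021-10-09
January 1, 2021 is a Friday
Day of year: 282
Offset from Jan 1: 281 days
281 mod 7 = 1
Result: Saturday

Saturday


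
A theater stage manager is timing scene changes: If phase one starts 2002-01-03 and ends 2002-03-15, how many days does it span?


Start date: 2002-01-03
End date: 2002-03-15
Jan 2002: +29 days
Feb 2002: +28 days
Mar 2002: +14 days
Total: 71 days

71


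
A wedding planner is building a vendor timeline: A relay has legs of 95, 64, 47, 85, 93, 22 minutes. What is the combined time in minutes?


Durations: 95, 64, 47, 85, 93, 22
Running sum: 95
+ 64 = 159
+ 47 = 206
+ 85 = 291
+ 93 = 384
+ 22 = 406
Total duration: 406 minutes
That is 6 hours and 46 minutes

406


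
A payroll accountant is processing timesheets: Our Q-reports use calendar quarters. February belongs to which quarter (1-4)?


Month: February (month 2)
Q1: January-March (months 1-3)
Q2: April-June (months 4-6)
Q3: July-September (months 7-9)
Q4: October-December (months 10-12)
Month 2 falls in Q1

1


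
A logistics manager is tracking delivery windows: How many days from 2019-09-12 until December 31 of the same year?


Start: September 12, 2019
End: December 31, 2019
Days left in September: 18
October: 31
November: 30
December: 31
Sum of remaining months: 92
Total: 18 + 92 = 110

110


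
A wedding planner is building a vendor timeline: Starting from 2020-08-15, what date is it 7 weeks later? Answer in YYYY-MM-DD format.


Start: 2020-08-15
Weeks to add: 7
Convert to days: 7 x 7 = 49 days
Add 49 days to 2020-08-15
Result: 2020-10-03

2020-10-03


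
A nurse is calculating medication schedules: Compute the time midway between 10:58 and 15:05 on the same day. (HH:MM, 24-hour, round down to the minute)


Start time: 10:58 = 658 minutes from midnight
End time: 15:05 = 905 minutes from midnight
Sum: 658 + 905 = 1563
Midpoint: 1563 / 2 = 781 minutes
Convert: 781 / 60 = 13 hours, 1 minutes
Result: 13:01

13:01


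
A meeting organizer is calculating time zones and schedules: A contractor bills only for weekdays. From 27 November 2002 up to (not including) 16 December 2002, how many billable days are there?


Start: 2002-11-27 (Wednesday)
End (exclusive): 2002-12-16 (Monday)
Total calendar days: 19
Full weeks: 19 // 7 = 2 -> 10 weekdays
Remaining 5 days starting on Wednesday:
  Wed(w), Thu(w), Fri(w), Sat(-), Sun(-) -> 3 weekdays
Total business days: 10 + 3 = 13

13


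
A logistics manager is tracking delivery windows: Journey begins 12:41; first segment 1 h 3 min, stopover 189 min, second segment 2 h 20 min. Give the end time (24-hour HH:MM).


Depart: 12:41
Leg 1: +63 min -> 13:44
Layover: +189 min -> 16:53
Leg 2: +140 min -> 19:13
Total travel: 392 minutes = 6h 32m
Arrival: 19:13

19:13


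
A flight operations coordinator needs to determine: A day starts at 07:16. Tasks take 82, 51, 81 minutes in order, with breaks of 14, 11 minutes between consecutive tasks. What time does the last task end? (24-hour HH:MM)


Start: 07:16 = 436 min from midnight
  after task 1 (82 min): 08:38
  after break (14 min): 08:52
  after task 2 (51 min): 09:43
  after break (11 min): 09:54
  after task 3 (81 min): 11:15
Total elapsed: 239 minutes
End time: 11:15

11:15


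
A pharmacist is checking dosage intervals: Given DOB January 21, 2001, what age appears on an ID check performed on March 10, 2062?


Birth: 2001-01-21
Reference: 2062-03-10
Year difference: 2062 - 2001 = 61
Has birthday (01-21) occurred by 03-10? Yes
Age in full years: 61

61


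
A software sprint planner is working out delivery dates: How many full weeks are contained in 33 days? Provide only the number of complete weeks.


Total days: 33
Days per week: 7
Division: 33 / 7 = 4 remainder 5
Complete weeks: 4
Remaining days: 5

4


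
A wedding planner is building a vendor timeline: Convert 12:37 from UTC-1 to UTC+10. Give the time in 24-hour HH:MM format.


Local time: 12:37 at UTC-1 (offset -1h)
Target zone: UTC+10 (offset 10h)
Difference: 10 - (-1) = 11 hours
Calculation: 12 + (11) = 23
Result: 23:37

23:37


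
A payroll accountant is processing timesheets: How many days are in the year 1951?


Year: 1951
Check leap year rules:
Divisible by 4? No
1951 is not a leap year
Days: 365

365


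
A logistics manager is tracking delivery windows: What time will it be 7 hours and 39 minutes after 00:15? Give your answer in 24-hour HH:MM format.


Start time: 00:15
Adding: 7 hours 39 minutes
Minutes: 15 + 39 = 54
Hours: 0 + 7 + 0 = 7
Result: 07:54

07:54


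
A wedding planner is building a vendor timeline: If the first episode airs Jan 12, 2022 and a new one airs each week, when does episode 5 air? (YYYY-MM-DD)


First occurrence: 2022-01-12 (occurrence 1)
Each occurrence is 7 days after the previous.
Occurrence 5 is 4 weeks after the first.
4 weeks = 28 days
2022-01-12 + 28 days = 2022-02-09

2022-02-09


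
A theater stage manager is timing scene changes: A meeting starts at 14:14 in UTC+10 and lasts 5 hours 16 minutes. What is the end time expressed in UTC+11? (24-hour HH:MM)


Start: 14:14 in UTC+10
Step 1 - add duration:
  minutes: 14 + 16 = 30
  hours: 14 + 5 + 0 = 19
  end in UTC+10: 19:30
Step 2 - convert UTC+10 -> UTC+11:
  offset difference: 11 - (10) = 1 hours
  19 + (1) = 20 -> mod 24 = 20
Result: 20:30 in UTC+11

20:30


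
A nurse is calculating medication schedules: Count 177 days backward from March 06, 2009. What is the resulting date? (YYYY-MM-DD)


Start: 2009-03-06
Subtracting 177 days
Days already passed in March: 6
After going back through March: 171 more days to subtract
February 2009: 28 days, 143 remaining
January 2009: 31 days, 112 remaining
December 2008: 31 days, 81 remaining
November 2008: 30 days, 51 remaining
Result: 2008-09-10

2008-09-10


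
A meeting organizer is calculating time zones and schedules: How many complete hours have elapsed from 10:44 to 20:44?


Start: 10:44
End: 20:44
Hour difference: 20 - 10 = 10 hours
Minute difference: 44 - 44 = 0 minutes
Total minutes: 600
Complete hours: 600 / 60 = 10 (remainder 0)

10


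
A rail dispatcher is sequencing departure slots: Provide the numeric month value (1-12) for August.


Calendar month order:
7. July
8. August <--
9. September
August is month number 8

8


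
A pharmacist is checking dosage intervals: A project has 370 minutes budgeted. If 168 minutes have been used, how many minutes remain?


Total budget: 370 minutes
Time used: 168 minutes
Remaining: 370 - 168 = 202 minutes
Percent used: 45.4%
Percent remaining: 54.6%

202


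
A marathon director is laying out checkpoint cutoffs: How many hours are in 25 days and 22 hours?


Days: 25
Extra hours: 22
Hours per day: 24
Days to hours: 25 x 24 = 600
Total: 600 + 22 = 622

622


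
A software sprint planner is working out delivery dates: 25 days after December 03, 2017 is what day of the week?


Start: 2017-12-03 (Sunday)
Step 1 - find target date: add 25 days
  2017-12-03 + 25 days = 2017-12-28
Step 2 - day of week:
  25 mod 7 = 4
  Sunday + 4 days -> Thursday
Result: Thursday (2017-12-28)

Thursday


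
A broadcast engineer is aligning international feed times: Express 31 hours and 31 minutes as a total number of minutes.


Hours: 31
Extra minutes: 31
Minutes per hour: 60
Hours to minutes: 31 x 60 = 1860
Total: 1860 + 31 = 1891

1891


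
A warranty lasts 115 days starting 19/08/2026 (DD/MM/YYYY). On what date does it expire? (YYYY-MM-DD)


Start: 2026-08-19
Adding 115 days
Days remaining in August: 12
After August: 103 days still to add
September 2026: 30 days, 73 remaining
October 2026: 31 days, 42 remaining
November 2026: 30 days, 12 remaining
December 2026 has 31 days, need 12
Result: 2026-12-12

2026-12-12


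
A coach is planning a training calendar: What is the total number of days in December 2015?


Month: December
Year: 2015
December is a 31-day month
Total: 31 days

31


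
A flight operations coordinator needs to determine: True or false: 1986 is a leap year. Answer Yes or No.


Year: 1986
Divisible by 4? 1986 / 4 = 496.5 -> No
Not divisible by 4, so NOT a leap year

No


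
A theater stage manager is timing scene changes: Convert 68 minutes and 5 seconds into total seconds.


Minutes: 68
Seconds: 5
Convert minutes to seconds: 68 x 60 = 4080
Add remaining seconds: 4080 + 5 = 4085

4085


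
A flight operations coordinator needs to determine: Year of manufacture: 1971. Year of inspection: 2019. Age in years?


Birth year: 1971
Current year: 2019
Age = current year - birth year
Age = 2019 - 1971 = 48

48


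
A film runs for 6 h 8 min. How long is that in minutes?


Hours: 6
Minutes: 8
Convert hours to minutes: 6 x 60 = 360
Add remaining minutes: 360 + 8 = 368

368


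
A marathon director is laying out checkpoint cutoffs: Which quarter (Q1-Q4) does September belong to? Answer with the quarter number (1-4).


Month: September (month 9)
Q1: January-March (months 1-3)
Q2: April-June (months 4-6)
Q3: July-September (months 7-9)
Q4: October-December (months 10-12)
Month 9 falls in Q3

3


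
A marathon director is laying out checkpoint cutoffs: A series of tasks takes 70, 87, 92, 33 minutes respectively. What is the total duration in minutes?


Durations: 70, 87, 92, 33
Running sum: 70
+ 87 = 157
+ 92 = 249
+ 33 = 282
Total duration: 282 minutes
That is 4 hours and 42 minutes

282


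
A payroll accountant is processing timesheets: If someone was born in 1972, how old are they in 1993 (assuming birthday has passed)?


Birth year: 1972
Current year: 1993
Age = current year - birth year
Age = 1993 - 1972 = 21

21


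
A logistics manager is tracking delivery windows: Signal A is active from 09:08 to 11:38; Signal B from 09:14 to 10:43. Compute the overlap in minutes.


Interval A: [548, 698] minutes from midnight
Interval B: [554, 643] minutes from midnight
Overlap start = max(548, 554) = 554
Overlap end = min(698, 643) = 643
Overlap = 643 - 554 = 89 minutes

89


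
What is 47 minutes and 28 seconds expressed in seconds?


Minutes: 47
Extra seconds: 28
Seconds per minute: 60
Minutes to seconds: 47 x 60 = 2820
Total: 2820 + 28 = 2848

2848


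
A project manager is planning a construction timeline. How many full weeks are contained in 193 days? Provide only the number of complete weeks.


Total days: 193
Days per week: 7
Division: 193 / 7 = 27 remainder 4
Complete weeks: 27
Remaining days: 4

27


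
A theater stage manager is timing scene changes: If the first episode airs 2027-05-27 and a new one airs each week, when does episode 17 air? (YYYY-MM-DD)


First occurrence: 2027-05-27 (occurrence 1)
Each occurrence is 7 days after the previous.
Occurrence 17 is 16 weeks after the first.
16 weeks = 112 days
2027-05-27 + 112 days = 2027-09-16

2027-09-16


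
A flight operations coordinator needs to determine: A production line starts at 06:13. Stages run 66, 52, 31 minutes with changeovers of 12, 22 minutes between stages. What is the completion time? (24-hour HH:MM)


Start: 06:13 = 373 min from midnight
  after task 1 (66 min): 07:19
  after break (12 min): 07:31
  after task 2 (52 min): 08:23
  after break (22 min): 08:45
  after task 3 (31 min): 09:16
Total elapsed: 183 minutes
End time: 09:16

09:16


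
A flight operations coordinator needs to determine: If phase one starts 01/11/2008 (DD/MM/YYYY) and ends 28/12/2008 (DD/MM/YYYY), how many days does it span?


Start date: 2008-11-01
End date: 2008-12-28
Nov 2008: +30 days
Dec 2008: +27 days
Total: 57 days

57


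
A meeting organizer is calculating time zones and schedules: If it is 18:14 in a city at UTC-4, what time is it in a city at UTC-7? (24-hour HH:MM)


Local time: 18:14 at UTC-4 (offset -4h)
Target zone: UTC-7 (offset -7h)
Difference: -7 - (-4) = -3 hours
Calculation: 18 + (-3) = 15
Result: 15:14

15:14


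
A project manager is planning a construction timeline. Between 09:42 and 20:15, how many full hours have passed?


Start: 09:42
End: 20:15
Hour difference: 20 - 9 = 11 hours
Minute difference: 15 - 42 = -27 minutes
Total minutes: 633
Complete hours: 633 / 60 = 10 (remainder 33)

10


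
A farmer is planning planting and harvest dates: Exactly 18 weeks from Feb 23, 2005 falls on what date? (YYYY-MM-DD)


Start: 2005-02-23
Weeks to add: 18
Convert to days: 18 x 7 = 126 days
Add 126 days to 2005-02-23
Result: 2005-06-29

2005-06-29


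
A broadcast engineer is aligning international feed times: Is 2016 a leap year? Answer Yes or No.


Year: 2016
Divisible by 4? 2016 / 4 = 504.0 -> Yes
Divisible by 100? 2016 / 100 = 20.16 -> No
Divisible by 4 but not 100, so it IS a leap year

Yes


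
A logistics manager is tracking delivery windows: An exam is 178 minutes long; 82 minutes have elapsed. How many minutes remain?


Total budget: 178 minutes
Time used: 82 minutes
Remaining: 178 - 82 = 96 minutes
Percent used: 46.1%
Percent remaining: 53.9%

96


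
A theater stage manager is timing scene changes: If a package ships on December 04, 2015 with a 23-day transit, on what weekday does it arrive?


Start: 2015-12-04 (Friday)
Step 1 - find target date: add 23 days
  2015-12-04 + 23 days = 2015-12-27
Step 2 - day of week:
  23 mod 7 = 2
  Friday + 2 days -> Sunday
Result: Sunday (2015-12-27)

Sunday


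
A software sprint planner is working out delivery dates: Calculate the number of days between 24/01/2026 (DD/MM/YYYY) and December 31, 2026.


Start: January 24, 2026
End: December 31, 2026
Days left in January: 7
February: 28
March: 31
April: 30
May: 31
... plus remaining months
Sum of remaining months: 334
Total: 7 + 334 = 341

341


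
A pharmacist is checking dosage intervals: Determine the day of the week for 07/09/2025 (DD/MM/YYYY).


Date: 2025-09-07
January 1, 2025 is a Wednesday
Day of year: 250
Offset from Jan 1: 249 days
249 mod 7 = 4
Result: Sunday

Sunday


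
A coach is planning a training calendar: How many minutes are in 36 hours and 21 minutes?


Hours: 36
Extra minutes: 21
Minutes per hour: 60
Hours to minutes: 36 x 60 = 2160
Total: 2160 + 21 = 2181

2181


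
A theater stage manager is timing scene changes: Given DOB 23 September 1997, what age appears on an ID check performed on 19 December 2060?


Birth: 1997-09-23
Reference: 2060-12-19
Year difference: 2060 - 1997 = 63
Has birthday (09-23) occurred by 12-19? Yes
Age in full years: 63

63


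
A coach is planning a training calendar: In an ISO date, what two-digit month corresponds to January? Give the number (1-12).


Calendar month order:
1. January <--
2. February
January is month number 1

1


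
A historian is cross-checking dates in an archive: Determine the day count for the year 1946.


Year: 1946
Check leap year rules:
Divisible by 4? No
1946 is not a leap year
Days: 365

365


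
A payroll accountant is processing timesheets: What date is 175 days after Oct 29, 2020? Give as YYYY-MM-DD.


Start: 2020-10-29
Adding 175 days
Days remaining in October: 2
After October: 173 days still to add
November 2020: 30 days, 143 remaining
December 2020: 31 days, 112 remaining
January 2021: 31 days, 81 remaining
February 2021: 28 days, 53 remaining
Result: 2021-04-22

2021-04-22


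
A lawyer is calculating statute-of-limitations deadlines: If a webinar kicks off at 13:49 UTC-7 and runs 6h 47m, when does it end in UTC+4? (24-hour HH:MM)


Start: 13:49 in UTC-7
Step 1 - add duration:
  minutes: 49 + 47 = 96 (carry 1h)
  hours: 13 + 6 + 1 = 20
  end in UTC-7: 20:36
Step 2 - convert UTC-7 -> UTC+4:
  offset difference: 4 - (-7) = 11 hours
  20 + (11) = 31 -> mod 24 = 7
Result: 07:36 in UTC+4

07:36


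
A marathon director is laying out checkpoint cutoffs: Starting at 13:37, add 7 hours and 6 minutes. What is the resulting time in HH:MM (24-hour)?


Start time: 13:37
Adding: 7 hours 6 minutes
Minutes: 37 + 6 = 43
Hours: 13 + 7 + 0 = 20
Result: 20:43

20:43


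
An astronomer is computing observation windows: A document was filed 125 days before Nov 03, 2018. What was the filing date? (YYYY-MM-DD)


Start: 2018-11-03
Subtracting 125 days
Days already passed in November: 3
After going back through November: 122 more days to subtract
October 2018: 31 days, 91 remaining
September 2018: 30 days, 61 remaining
August 2018: 31 days, 30 remaining
July 2018 has 31 days, need 30
Result: 2018-07-01

2018-07-01


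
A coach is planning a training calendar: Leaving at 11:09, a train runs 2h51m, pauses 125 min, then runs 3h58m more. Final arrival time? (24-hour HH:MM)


Depart: 11:09
Leg 1: +171 min -> 14:00
Layover: +125 min -> 16:05
Leg 2: +238 min -> 20:03
Total travel: 534 minutes = 8h 54m
Arrival: 20:03

20:03


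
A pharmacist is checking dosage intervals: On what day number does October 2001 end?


Month: October
Year: 2001
October is a 31-day month
Total: 31 days

31


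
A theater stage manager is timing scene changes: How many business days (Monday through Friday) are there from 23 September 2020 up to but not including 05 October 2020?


Start: 2020-09-23 (Wednesday)
End (exclusive): 2020-10-05 (Monday)
Total calendar days: 12
Full weeks: 12 // 7 = 1 -> 5 weekdays
Remaining 5 days starting on Wednesday:
  Wed(w), Thu(w), Fri(w), Sat(-), Sun(-) -> 3 weekdays
Total business days: 5 + 3 = 8

8


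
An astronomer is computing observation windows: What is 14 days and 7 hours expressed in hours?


Days: 14
Extra hours: 7
Hours per day: 24
Days to hours: 14 x 24 = 336
Total: 336 + 7 = 343

343


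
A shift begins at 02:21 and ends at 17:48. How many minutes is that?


Start time: 02:21 = 141 minutes from midnight
End time: 17:48 = 1068 minutes from midnight
Difference: 1068 - 141 = 927 minutes
That is 15 hours and 27 minutes

927


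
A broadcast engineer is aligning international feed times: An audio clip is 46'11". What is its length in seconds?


Minutes: 46
Seconds: 11
Convert minutes to seconds: 46 x 60 = 2760
Add remaining seconds: 2760 + 11 = 2771

2771


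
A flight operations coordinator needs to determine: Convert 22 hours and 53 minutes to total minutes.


Hours: 22
Minutes: 53
Convert hours to minutes: 22 x 60 = 1320
Add remaining minutes: 1320 + 53 = 1373

1373


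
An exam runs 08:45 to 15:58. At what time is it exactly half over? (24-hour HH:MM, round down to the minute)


Start time: 08:45 = 525 minutes from midnight
End time: 15:58 = 958 minutes from midnight
Sum: 525 + 958 = 1483
Midpoint: 1483 / 2 = 741 minutes
Convert: 741 / 60 = 12 hours, 21 minutes
Result: 12:21

12:21


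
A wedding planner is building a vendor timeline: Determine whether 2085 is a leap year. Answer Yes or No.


Year: 2085
Divisible by 4? 2085 / 4 = 521.25 -> No
Not divisible by 4, so NOT a leap year

No


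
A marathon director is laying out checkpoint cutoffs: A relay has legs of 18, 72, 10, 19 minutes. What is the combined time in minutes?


Durations: 18, 72, 10, 19
Running sum: 18
+ 72 = 90
+ 10 = 100
+ 19 = 119
Total duration: 119 minutes
That is 1 hours and 59 minutes

119


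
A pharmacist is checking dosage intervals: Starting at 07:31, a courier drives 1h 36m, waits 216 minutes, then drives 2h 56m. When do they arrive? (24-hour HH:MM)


Depart: 07:31
Leg 1: +96 min -> 09:07
Layover: +216 min -> 12:43
Leg 2: +176 min -> 15:39
Total travel: 488 minutes = 8h 8m
Arrival: 15:39

15:39


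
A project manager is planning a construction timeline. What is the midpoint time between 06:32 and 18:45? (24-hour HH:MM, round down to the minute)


Start time: 06:32 = 392 minutes from midnight
End time: 18:45 = 1125 minutes from midnight
Sum: 392 + 1125 = 1517
Midpoint: 1517 / 2 = 758 minutes
Convert: 758 / 60 = 12 hours, 38 minutes
Result: 12:38

12:38


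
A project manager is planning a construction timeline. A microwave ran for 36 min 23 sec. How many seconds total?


Minutes: 36
Extra seconds: 23
Seconds per minute: 60
Minutes to seconds: 36 x 60 = 2160
Total: 2160 + 23 = 2183

2183


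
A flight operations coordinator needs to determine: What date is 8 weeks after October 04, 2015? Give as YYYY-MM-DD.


Start: 2015-10-04
Weeks to add: 8
Convert to days: 8 x 7 = 56 days
Add 56 days to 2015-10-04
Result: 2015-11-29

2015-11-29


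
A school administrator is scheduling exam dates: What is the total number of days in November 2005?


Month: November
Year: 2005
November is a 30-day month
Total: 30 days

30


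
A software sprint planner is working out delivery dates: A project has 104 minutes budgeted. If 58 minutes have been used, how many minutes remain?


Total budget: 104 minutes
Time used: 58 minutes
Remaining: 104 - 58 = 46 minutes
Percent used: 55.8%
Percent remaining: 44.2%

46


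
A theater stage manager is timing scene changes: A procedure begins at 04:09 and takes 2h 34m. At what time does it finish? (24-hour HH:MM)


Start time: 04:09
Adding: 2 hours 34 minutes
Minutes: 9 + 34 = 43
Hours: 4 + 2 + 0 = 6
Result: 06:43

06:43


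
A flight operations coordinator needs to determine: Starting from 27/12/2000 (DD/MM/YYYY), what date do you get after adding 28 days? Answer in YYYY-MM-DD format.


Start: 2000-12-27
Adding 28 days
Days remaining in December: 4
After December: 24 days still to add
January 2001 has 31 days, need 24
Result: 2001-01-24

2001-01-24


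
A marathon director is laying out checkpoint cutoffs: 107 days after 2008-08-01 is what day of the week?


Start: 2008-08-01 (Friday)
Step 1 - find target date: add 107 days
  2008-08-01 + 107 days = 2008-11-16
Step 2 - day of week:
  107 mod 7 = 2
  Friday + 2 days -> Sunday
Result: Sunday (2008-11-16)

Sunday


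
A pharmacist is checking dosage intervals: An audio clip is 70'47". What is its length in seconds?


Minutes: 70
Seconds: 47
Convert minutes to seconds: 70 x 60 = 4200
Add remaining seconds: 4200 + 47 = 4247

4247


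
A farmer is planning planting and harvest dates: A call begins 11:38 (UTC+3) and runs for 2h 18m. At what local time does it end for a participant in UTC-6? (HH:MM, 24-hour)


Start: 11:38 in UTC+3
Step 1 - add duration:
  minutes: 38 + 18 = 56
  hours: 11 + 2 + 0 = 13
  end in UTC+3: 13:56
Step 2 - convert UTC+3 -> UTC-6:
  offset difference: -6 - (3) = -9 hours
  13 + (-9) = 4 -> mod 24 = 4
Result: 04:56 in UTC-6

04:56


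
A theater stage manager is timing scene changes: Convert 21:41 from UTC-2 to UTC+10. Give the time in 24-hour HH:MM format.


Local time: 21:41 at UTC-2 (offset -2h)
Target zone: UTC+10 (offset 10h)
Difference: 10 - (-2) = 12 hours
Calculation: 21 + (12) = 33
Wraparound: (33) mod 24 = 9
Result: 09:41

09:41


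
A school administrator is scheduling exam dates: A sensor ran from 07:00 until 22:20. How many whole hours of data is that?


Start: 07:00
End: 22:20
Hour difference: 22 - 7 = 15 hours
Minute difference: 20 - 0 = 20 minutes
Total minutes: 920
Complete hours: 920 / 60 = 15 (remainder 20)

15


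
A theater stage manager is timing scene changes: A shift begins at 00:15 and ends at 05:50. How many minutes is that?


Start time: 00:15 = 15 minutes from midnight
End time: 05:50 = 350 minutes from midnight
Difference: 350 - 15 = 335 minutes
That is 5 hours and 35 minutes

335


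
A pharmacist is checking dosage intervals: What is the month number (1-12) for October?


Calendar month order:
9. September
10. October <--
11. November
October is month number 10

10


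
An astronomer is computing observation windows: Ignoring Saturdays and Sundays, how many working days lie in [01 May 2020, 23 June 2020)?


Start: 2020-05-01 (Friday)
End (exclusive): 2020-06-23 (Tuesday)
Total calendar days: 53
Full weeks: 53 // 7 = 7 -> 35 weekdays
Remaining 4 days starting on Friday:
  Fri(w), Sat(-), Sun(-), Mon(w) -> 2 weekdays
Total business days: 35 + 2 = 37

37


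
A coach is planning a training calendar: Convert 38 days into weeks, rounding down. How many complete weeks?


Total days: 38
Days per week: 7
Division: 38 / 7 = 5 remainder 3
Complete weeks: 5
Remaining days: 3

5


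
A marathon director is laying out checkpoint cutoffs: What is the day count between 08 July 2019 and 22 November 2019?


Start date: 2019-07-08
End date: 2019-11-22
Jul 2019: +24 days
Aug 2019: +31 days
Sep 2019: +30 days
Oct 2019: +31 days
Nov 2019: +21 days
Total: 137 days

137
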